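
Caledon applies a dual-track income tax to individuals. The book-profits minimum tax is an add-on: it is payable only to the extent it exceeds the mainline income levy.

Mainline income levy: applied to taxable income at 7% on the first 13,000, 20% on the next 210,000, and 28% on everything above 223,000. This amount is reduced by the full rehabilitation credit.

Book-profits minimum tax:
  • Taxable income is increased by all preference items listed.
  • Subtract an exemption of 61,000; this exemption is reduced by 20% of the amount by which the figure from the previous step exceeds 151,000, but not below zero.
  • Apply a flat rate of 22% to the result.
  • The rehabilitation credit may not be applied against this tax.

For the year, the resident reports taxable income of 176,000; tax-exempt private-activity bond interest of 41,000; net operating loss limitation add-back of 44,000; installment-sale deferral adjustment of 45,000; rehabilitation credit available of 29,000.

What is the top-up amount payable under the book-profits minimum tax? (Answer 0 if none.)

Mainline income levy:
  13,000 × 7% = 910
  163,000 × 20% = 32,600
  → 33,510
  Less rehabilitation credit 29,000 → 4,510

Book-profits minimum tax:
  Adjusted income: 176,000 + 41,000 + 44,000 + 45,000 = 306,000
  Exemption: 61,000 − 20% × (306,000 − 151,000) = 61,000 − 31,000 = 30,000
  Base: 306,000 − 30,000 = 276,000
  276,000 × 22% = 60,720

Excess of book-profits minimum tax over mainline income levy: 60,720 − 4,510 = 56,210.

56,210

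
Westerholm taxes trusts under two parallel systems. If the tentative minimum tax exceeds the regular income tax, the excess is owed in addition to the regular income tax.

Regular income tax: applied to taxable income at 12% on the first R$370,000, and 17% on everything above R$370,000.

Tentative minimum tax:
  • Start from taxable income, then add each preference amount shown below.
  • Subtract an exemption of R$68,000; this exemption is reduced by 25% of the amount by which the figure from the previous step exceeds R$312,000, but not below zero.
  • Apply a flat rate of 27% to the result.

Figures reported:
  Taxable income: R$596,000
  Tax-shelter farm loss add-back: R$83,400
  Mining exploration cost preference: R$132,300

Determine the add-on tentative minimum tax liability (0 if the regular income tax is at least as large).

Regular income tax:
  R$370,000 × 12% = R$44,400
  R$226,000 × 17% = R$38,420
  → R$82,820

Tentative minimum tax:
  Adjusted income: R$596,000 + R$83,400 + R$132,300 = R$811,700
  Exemption: 25% × (R$811,700 − R$312,000) = R$124,925 ≥ R$68,000, so the exemption is fully phased out
  Base: R$811,700 − R$0 = R$811,700
  R$811,700 × 27% = R$219,159

Excess of tentative minimum tax over regular income tax: R$219,159 − R$82,820 = R$136,339.

R$136,339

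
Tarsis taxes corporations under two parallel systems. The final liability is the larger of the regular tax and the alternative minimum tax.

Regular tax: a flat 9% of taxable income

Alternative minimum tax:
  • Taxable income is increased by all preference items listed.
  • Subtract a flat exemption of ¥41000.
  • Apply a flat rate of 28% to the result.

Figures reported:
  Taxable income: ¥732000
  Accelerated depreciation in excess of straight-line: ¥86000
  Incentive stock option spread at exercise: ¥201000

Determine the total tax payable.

¥273840

Alternative minimum tax:
  Adjusted income: ¥732000 + ¥86000 + ¥201000 = ¥1019000
  Less exemption ¥41000 → base ¥978000
  ¥978000 × 28% = ¥273840

Regular tax:
  ¥732000 × 9% = ¥65880

¥273840 > ¥65880, so the alternative minimum tax is the binding amount.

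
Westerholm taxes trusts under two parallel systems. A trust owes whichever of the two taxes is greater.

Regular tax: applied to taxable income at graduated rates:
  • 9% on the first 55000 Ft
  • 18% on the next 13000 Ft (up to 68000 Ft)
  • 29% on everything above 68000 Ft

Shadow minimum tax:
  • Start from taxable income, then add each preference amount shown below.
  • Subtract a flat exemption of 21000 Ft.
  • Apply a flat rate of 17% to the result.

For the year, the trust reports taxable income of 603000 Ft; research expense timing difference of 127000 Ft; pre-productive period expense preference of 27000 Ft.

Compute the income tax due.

Regular tax:
  55000 Ft × 9% = 4950 Ft
  13000 Ft × 18% = 2340 Ft
  535000 Ft × 29% = 155150 Ft
  → 162440 Ft

Shadow minimum tax:
  Adjusted income: 603000 Ft + 127000 Ft + 27000 Ft = 757000 Ft
  Less exemption 21000 Ft → base 736000 Ft
  736000 Ft × 17% = 125120 Ft

162440 Ft > 125120 Ft, so the regular tax governs.

162440 Ft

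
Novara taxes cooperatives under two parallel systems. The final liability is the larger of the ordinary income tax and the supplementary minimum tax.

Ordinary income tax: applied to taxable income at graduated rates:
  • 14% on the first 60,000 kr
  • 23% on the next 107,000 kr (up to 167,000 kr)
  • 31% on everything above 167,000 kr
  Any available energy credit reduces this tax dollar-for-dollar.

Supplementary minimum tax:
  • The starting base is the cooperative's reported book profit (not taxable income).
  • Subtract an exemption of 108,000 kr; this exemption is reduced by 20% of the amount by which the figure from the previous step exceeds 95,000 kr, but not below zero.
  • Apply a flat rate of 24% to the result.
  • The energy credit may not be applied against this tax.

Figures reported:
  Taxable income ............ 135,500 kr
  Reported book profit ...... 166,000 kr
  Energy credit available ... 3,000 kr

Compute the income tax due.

Ordinary income tax:
  60,000 kr × 14% = 8,400 kr
  75,500 kr × 23% = 17,365 kr
  → 25,765 kr
  Less energy credit 3,000 kr → 22,765 kr

Supplementary minimum tax:
  Base (reported book profit): 166,000 kr
  Exemption: 108,000 kr − 20% × (166,000 kr − 95,000 kr) = 108,000 kr − 14,200 kr = 93,800 kr
  Base: 166,000 kr − 93,800 kr = 72,200 kr
  72,200 kr × 24% = 17,328 kr

22,765 kr > 17,328 kr, so the ordinary income tax governs.

22,765 kr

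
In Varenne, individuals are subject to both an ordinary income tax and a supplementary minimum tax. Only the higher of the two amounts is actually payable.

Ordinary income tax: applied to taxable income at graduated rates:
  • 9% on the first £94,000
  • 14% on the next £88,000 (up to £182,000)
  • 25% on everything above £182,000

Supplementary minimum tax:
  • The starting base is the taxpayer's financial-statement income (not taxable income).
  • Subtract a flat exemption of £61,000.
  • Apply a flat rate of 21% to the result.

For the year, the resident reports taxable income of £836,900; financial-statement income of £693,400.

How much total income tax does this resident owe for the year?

Supplementary minimum tax:
  Base (financial-statement income): £693,400
  Less exemption £61,000 → base £632,400
  £632,400 × 21% = £132,804

Ordinary income tax:
  £94,000 × 9% = £8,460
  £88,000 × 14% = £12,320
  £654,900 × 25% = £163,725
  → £184,505

£184,505 > £132,804, so the ordinary income tax governs.

£184,505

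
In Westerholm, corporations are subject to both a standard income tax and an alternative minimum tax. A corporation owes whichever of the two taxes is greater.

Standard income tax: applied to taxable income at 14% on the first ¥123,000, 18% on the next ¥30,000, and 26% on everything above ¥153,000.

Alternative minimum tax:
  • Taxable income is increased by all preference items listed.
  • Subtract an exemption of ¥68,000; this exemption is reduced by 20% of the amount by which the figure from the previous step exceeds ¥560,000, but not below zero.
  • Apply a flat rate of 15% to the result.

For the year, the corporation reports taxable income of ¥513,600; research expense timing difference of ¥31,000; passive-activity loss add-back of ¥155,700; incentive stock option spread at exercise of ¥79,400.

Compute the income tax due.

¥116,376

Standard income tax:
  ¥123,000 × 14% = ¥17,220
  ¥30,000 × 18% = ¥5,400
  ¥360,600 × 26% = ¥93,756
  → ¥116,376

Alternative minimum tax:
  Adjusted income: ¥513,600 + ¥31,000 + ¥155,700 + ¥79,400 = ¥779,700
  Exemption: ¥68,000 − 20% × (¥779,700 − ¥560,000) = ¥68,000 − ¥43,940 = ¥24,060
  Base: ¥779,700 − ¥24,060 = ¥755,640
  ¥755,640 × 15% = ¥113,346

¥116,376 > ¥113,346, so the standard income tax governs.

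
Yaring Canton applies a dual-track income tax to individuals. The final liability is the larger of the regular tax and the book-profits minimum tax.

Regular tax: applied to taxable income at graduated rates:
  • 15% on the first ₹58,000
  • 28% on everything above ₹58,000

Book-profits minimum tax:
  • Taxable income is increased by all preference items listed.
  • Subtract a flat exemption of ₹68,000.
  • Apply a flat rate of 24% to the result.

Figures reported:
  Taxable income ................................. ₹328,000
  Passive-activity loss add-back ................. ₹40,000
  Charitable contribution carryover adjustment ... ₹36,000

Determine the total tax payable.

₹84,300

Book-profits minimum tax:
  Adjusted income: ₹328,000 + ₹40,000 + ₹36,000 = ₹404,000
  Less exemption ₹68,000 → base ₹336,000
  ₹336,000 × 24% = ₹80,640

Regular tax:
  ₹58,000 × 15% = ₹8,700
  ₹270,000 × 28% = ₹75,600
  → ₹84,300

₹84,300 > ₹80,640, so the regular tax governs.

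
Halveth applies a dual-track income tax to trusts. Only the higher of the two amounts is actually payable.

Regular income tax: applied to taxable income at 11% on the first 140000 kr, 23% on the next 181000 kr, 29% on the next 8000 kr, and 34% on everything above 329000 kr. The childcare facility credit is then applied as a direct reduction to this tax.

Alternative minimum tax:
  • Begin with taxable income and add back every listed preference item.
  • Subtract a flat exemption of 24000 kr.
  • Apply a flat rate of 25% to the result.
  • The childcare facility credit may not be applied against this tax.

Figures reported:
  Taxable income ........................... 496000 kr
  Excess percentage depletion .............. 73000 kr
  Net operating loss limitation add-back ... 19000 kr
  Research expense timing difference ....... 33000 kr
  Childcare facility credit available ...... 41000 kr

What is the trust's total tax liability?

Alternative minimum tax:
  Adjusted income: 496000 kr + 73000 kr + 19000 kr + 33000 kr = 621000 kr
  Less exemption 24000 kr → base 597000 kr
  597000 kr × 25% = 149250 kr

Regular income tax:
  140000 kr × 11% = 15400 kr
  181000 kr × 23% = 41630 kr
  8000 kr × 29% = 2320 kr
  167000 kr × 34% = 56780 kr
  → 116130 kr
  Less childcare facility credit 41000 kr → 75130 kr

149250 kr > 75130 kr, so the alternative minimum tax is the binding amount.

149250 kr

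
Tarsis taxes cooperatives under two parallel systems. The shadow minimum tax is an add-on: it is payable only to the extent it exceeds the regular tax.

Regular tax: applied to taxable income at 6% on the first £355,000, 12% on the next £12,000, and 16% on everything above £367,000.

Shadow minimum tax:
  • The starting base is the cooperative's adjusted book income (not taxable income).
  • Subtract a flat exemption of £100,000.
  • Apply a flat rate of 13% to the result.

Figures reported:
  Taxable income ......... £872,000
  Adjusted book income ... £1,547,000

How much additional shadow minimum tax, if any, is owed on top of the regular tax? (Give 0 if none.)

Shadow minimum tax:
  Base (adjusted book income): £1,547,000
  Less exemption £100,000 → base £1,447,000
  £1,447,000 × 13% = £188,110

Regular tax:
  £355,000 × 6% = £21,300
  £12,000 × 12% = £1,440
  £505,000 × 16% = £80,800
  → £103,540

Excess of shadow minimum tax over regular tax: £188,110 − £103,540 = £84,570.

£84,570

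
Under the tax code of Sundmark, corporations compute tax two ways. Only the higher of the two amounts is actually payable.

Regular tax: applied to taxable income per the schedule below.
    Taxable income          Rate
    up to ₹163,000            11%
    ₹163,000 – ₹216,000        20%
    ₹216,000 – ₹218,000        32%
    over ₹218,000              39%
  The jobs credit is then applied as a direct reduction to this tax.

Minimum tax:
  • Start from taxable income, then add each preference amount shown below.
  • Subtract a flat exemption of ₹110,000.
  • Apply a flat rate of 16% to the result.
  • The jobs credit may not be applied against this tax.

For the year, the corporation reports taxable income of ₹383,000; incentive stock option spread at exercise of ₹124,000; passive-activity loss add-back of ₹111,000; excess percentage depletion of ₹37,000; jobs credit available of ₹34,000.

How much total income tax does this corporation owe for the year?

₹87,200

Minimum tax:
  Adjusted income: ₹383,000 + ₹124,000 + ₹111,000 + ₹37,000 = ₹655,000
  Less exemption ₹110,000 → base ₹545,000
  ₹545,000 × 16% = ₹87,200

Regular tax:
  ₹163,000 × 11% = ₹17,930
  ₹53,000 × 20% = ₹10,600
  ₹2,000 × 32% = ₹640
  ₹165,000 × 39% = ₹64,350
  → ₹93,520
  Less jobs credit ₹34,000 → ₹59,520

₹87,200 > ₹59,520, so the minimum tax is the binding amount.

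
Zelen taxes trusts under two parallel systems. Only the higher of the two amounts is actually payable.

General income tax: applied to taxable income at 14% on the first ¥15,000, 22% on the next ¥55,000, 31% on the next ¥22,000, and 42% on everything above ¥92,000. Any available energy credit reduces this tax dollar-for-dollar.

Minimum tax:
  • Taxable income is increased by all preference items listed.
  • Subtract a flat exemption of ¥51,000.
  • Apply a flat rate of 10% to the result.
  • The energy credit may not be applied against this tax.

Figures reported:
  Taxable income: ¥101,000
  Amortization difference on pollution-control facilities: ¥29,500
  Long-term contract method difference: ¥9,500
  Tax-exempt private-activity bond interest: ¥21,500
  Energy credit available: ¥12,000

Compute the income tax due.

¥12,800

General income tax:
  ¥15,000 × 14% = ¥2,100
  ¥55,000 × 22% = ¥12,100
  ¥22,000 × 31% = ¥6,820
  ¥9,000 × 42% = ¥3,780
  → ¥24,800
  Less energy credit ¥12,000 → ¥12,800

Minimum tax:
  Adjusted income: ¥101,000 + ¥29,500 + ¥9,500 + ¥21,500 = ¥161,500
  Less exemption ¥51,000 → base ¥110,500
  ¥110,500 × 10% = ¥11,050

¥12,800 > ¥11,050, so the general income tax governs.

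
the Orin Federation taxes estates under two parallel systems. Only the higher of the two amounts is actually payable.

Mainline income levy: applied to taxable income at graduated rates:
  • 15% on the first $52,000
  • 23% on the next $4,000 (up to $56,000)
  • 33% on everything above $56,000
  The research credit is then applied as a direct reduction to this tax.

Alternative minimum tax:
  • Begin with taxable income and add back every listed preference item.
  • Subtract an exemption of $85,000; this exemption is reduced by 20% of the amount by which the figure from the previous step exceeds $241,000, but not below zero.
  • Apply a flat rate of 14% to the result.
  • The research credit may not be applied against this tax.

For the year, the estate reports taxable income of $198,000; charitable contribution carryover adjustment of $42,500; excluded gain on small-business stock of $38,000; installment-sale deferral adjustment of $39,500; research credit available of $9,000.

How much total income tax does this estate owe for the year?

Alternative minimum tax:
  Adjusted income: $198,000 + $42,500 + $38,000 + $39,500 = $318,000
  Exemption: $85,000 − 20% × ($318,000 − $241,000) = $85,000 − $15,400 = $69,600
  Base: $318,000 − $69,600 = $248,400
  $248,400 × 14% = $34,776

Mainline income levy:
  $52,000 × 15% = $7,800
  $4,000 × 23% = $920
  $142,000 × 33% = $46,860
  → $55,580
  Less research credit $9,000 → $46,580

$46,580 > $34,776, so the mainline income levy governs.

$46,580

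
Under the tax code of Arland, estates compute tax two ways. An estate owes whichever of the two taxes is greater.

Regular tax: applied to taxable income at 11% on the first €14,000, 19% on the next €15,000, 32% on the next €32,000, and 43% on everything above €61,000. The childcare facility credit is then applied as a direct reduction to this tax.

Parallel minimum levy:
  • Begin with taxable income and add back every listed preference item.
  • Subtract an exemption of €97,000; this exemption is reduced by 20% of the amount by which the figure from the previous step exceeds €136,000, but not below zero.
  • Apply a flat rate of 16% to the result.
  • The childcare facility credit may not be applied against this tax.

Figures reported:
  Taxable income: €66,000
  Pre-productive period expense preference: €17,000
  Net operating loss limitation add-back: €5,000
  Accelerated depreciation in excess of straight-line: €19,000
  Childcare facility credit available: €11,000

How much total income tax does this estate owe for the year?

Regular tax:
  €14,000 × 11% = €1,540
  €15,000 × 19% = €2,850
  €32,000 × 32% = €10,240
  €5,000 × 43% = €2,150
  → €16,780
  Less childcare facility credit €11,000 → €5,780

Parallel minimum levy:
  Adjusted income: €66,000 + €17,000 + €5,000 + €19,000 = €107,000
  Exemption: €107,000 ≤ €136,000, so full €97,000 applies
  Base: €107,000 − €97,000 = €10,000
  €10,000 × 16% = €1,600

€5,780 > €1,600, so the regular tax governs.

€5,780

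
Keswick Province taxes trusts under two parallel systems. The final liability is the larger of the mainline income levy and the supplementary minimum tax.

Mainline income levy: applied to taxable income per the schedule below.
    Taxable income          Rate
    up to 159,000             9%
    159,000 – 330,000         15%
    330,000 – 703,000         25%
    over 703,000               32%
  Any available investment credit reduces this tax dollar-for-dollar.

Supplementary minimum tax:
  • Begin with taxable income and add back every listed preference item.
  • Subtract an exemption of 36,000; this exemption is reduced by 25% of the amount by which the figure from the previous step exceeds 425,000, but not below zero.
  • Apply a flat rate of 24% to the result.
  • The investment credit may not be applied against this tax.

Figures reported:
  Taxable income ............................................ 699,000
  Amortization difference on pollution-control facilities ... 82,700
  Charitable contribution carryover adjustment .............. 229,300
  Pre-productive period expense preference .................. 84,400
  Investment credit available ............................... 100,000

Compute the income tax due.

Supplementary minimum tax:
  Adjusted income: 699,000 + 82,700 + 229,300 + 84,400 = 1,095,400
  Exemption: 25% × (1,095,400 − 425,000) = 167,600 ≥ 36,000, so the exemption is fully phased out
  Base: 1,095,400 − 0 = 1,095,400
  1,095,400 × 24% = 262,896

Mainline income levy:
  159,000 × 9% = 14,310
  171,000 × 15% = 25,650
  369,000 × 25% = 92,250
  → 132,210
  Less investment credit 100,000 → 32,210

262,896 > 32,210, so the supplementary minimum tax is the binding amount.

262,896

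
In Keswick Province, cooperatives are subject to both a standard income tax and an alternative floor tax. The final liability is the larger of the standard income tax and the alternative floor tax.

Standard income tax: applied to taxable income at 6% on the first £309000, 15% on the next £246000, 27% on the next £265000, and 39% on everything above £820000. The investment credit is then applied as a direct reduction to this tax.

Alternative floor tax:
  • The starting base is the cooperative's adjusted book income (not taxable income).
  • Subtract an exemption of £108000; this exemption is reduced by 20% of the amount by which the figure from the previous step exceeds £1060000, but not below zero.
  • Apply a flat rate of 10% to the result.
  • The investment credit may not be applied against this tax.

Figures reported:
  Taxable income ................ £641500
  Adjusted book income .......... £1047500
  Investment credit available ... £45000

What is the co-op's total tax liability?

Standard income tax:
  £309000 × 6% = £18540
  £246000 × 15% = £36900
  £86500 × 27% = £23355
  → £78795
  Less investment credit £45000 → £33795

Alternative floor tax:
  Base (adjusted book income): £1047500
  Exemption: £1047500 ≤ £1060000, so full £108000 applies
  Base: £1047500 − £108000 = £939500
  £939500 × 10% = £93950

£93950 > £33795, so the alternative floor tax is the binding amount.

£93950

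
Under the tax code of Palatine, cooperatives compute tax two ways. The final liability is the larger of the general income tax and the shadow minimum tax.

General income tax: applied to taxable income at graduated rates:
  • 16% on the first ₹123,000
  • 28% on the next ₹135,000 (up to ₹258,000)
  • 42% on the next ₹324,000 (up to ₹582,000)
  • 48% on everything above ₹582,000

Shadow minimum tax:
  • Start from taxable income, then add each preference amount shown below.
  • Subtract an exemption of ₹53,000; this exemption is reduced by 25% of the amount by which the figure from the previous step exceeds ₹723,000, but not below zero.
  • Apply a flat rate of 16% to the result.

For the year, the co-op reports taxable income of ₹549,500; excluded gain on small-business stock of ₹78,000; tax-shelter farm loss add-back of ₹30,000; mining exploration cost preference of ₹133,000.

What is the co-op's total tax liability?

Shadow minimum tax:
  Adjusted income: ₹549,500 + ₹78,000 + ₹30,000 + ₹133,000 = ₹790,500
  Exemption: ₹53,000 − 25% × (₹790,500 − ₹723,000) = ₹53,000 − ₹16,875 = ₹36,125
  Base: ₹790,500 − ₹36,125 = ₹754,375
  ₹754,375 × 16% = ₹120,700

General income tax:
  ₹123,000 × 16% = ₹19,680
  ₹135,000 × 28% = ₹37,800
  ₹291,500 × 42% = ₹122,430
  → ₹179,910

₹179,910 > ₹120,700, so the general income tax governs.

₹179,910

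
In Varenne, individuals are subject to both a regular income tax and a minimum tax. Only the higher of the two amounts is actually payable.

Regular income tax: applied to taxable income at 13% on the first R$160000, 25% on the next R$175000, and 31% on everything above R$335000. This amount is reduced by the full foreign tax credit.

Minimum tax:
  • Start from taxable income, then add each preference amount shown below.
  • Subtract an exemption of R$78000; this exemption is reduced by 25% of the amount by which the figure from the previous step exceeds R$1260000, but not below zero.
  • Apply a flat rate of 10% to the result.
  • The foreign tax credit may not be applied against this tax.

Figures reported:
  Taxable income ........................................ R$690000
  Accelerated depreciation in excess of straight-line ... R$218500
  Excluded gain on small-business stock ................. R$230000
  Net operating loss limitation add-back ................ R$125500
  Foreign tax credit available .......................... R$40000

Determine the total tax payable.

Minimum tax:
  Adjusted income: R$690000 + R$218500 + R$230000 + R$125500 = R$1264000
  Exemption: R$78000 − 25% × (R$1264000 − R$1260000) = R$78000 − R$1000 = R$77000
  Base: R$1264000 − R$77000 = R$1187000
  R$1187000 × 10% = R$118700

Regular income tax:
  R$160000 × 13% = R$20800
  R$175000 × 25% = R$43750
  R$355000 × 31% = R$110050
  → R$174600
  Less foreign tax credit R$40000 → R$134600

R$134600 > R$118700, so the regular income tax governs.

R$134600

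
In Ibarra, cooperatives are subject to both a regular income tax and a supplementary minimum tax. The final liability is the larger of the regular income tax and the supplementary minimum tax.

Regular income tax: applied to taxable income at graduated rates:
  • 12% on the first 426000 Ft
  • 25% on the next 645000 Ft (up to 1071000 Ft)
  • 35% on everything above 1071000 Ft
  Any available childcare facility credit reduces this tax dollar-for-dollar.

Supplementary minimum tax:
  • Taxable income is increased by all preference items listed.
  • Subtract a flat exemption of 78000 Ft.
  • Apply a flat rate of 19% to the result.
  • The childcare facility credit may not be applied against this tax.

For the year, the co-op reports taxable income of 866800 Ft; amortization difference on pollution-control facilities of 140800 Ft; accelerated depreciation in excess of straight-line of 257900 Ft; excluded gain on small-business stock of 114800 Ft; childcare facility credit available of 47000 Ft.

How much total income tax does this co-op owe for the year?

247437 Ft

Regular income tax:
  426000 Ft × 12% = 51120 Ft
  440800 Ft × 25% = 110200 Ft
  → 161320 Ft
  Less childcare facility credit 47000 Ft → 114320 Ft

Supplementary minimum tax:
  Adjusted income: 866800 Ft + 140800 Ft + 257900 Ft + 114800 Ft = 1380300 Ft
  Less exemption 78000 Ft → base 1302300 Ft
  1302300 Ft × 19% = 247437 Ft

247437 Ft > 114320 Ft, so the supplementary minimum tax is the binding amount.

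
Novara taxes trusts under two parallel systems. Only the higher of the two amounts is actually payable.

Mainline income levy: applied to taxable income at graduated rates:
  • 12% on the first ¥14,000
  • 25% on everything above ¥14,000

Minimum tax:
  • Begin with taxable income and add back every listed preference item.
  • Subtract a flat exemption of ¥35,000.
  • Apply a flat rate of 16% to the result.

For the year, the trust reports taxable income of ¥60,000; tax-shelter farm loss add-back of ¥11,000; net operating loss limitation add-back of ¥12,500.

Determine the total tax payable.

Mainline income levy:
  ¥14,000 × 12% = ¥1,680
  ¥46,000 × 25% = ¥11,500
  → ¥13,180

Minimum tax:
  Adjusted income: ¥60,000 + ¥11,000 + ¥12,500 = ¥83,500
  Less exemption ¥35,000 → base ¥48,500
  ¥48,500 × 16% = ¥7,760

¥13,180 > ¥7,760, so the mainline income levy governs.

¥13,180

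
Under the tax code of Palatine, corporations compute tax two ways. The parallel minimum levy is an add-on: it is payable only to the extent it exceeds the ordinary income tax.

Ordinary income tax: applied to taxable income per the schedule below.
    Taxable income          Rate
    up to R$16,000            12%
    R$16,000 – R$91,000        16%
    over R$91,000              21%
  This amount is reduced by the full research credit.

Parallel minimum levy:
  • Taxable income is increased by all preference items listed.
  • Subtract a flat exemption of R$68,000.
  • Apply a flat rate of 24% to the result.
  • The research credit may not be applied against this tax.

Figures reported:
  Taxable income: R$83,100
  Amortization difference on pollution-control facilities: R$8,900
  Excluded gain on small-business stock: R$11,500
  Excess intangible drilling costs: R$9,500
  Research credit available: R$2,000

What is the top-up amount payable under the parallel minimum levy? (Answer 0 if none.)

R$144

Parallel minimum levy:
  Adjusted income: R$83,100 + R$8,900 + R$11,500 + R$9,500 = R$113,000
  Less exemption R$68,000 → base R$45,000
  R$45,000 × 24% = R$10,800

Ordinary income tax:
  R$16,000 × 12% = R$1,920
  R$67,100 × 16% = R$10,736
  → R$12,656
  Less research credit R$2,000 → R$10,656

Excess of parallel minimum levy over ordinary income tax: R$10,800 − R$10,656 = R$144.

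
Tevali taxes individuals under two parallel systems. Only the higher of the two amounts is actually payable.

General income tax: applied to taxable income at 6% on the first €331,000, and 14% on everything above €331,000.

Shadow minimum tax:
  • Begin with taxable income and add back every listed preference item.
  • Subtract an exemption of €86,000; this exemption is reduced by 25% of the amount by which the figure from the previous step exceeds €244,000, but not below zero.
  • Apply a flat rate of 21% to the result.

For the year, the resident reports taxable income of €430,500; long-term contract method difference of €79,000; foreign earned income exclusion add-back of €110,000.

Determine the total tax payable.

€130,095

General income tax:
  €331,000 × 6% = €19,860
  €99,500 × 14% = €13,930
  → €33,790

Shadow minimum tax:
  Adjusted income: €430,500 + €79,000 + €110,000 = €619,500
  Exemption: 25% × (€619,500 − €244,000) = €93,875 ≥ €86,000, so the exemption is fully phased out
  Base: €619,500 − €0 = €619,500
  €619,500 × 21% = €130,095

€130,095 > €33,790, so the shadow minimum tax is the binding amount.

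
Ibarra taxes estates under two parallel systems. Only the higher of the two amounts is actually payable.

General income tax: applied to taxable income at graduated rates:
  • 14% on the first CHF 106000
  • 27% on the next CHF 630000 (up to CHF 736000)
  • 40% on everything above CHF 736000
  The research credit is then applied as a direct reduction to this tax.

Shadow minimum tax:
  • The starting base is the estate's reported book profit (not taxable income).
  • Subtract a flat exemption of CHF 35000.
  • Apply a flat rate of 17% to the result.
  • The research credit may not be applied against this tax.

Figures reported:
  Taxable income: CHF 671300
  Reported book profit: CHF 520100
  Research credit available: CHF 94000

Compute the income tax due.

CHF 82467

Shadow minimum tax:
  Base (reported book profit): CHF 520100
  Less exemption CHF 35000 → base CHF 485100
  CHF 485100 × 17% = CHF 82467

General income tax:
  CHF 106000 × 14% = CHF 14840
  CHF 565300 × 27% = CHF 152631
  → CHF 167471
  Less research credit CHF 94000 → CHF 73471

CHF 82467 > CHF 73471, so the shadow minimum tax is the binding amount.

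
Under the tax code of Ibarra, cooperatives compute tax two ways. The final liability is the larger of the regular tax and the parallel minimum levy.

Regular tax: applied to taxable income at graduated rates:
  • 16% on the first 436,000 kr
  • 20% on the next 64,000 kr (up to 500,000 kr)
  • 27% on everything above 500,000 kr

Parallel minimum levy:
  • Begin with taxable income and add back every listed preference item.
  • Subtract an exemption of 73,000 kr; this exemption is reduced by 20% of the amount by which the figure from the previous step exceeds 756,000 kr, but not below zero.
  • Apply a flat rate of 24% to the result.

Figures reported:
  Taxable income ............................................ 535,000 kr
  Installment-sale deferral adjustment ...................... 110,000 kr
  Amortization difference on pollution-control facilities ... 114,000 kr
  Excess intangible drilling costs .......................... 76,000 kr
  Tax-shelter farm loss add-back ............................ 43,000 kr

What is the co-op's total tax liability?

199,056 kr

Parallel minimum levy:
  Adjusted income: 535,000 kr + 110,000 kr + 114,000 kr + 76,000 kr + 43,000 kr = 878,000 kr
  Exemption: 73,000 kr − 20% × (878,000 kr − 756,000 kr) = 73,000 kr − 24,400 kr = 48,600 kr
  Base: 878,000 kr − 48,600 kr = 829,400 kr
  829,400 kr × 24% = 199,056 kr

Regular tax:
  436,000 kr × 16% = 69,760 kr
  64,000 kr × 20% = 12,800 kr
  35,000 kr × 27% = 9,450 kr
  → 92,010 kr

199,056 kr > 92,010 kr, so the parallel minimum levy is the binding amount.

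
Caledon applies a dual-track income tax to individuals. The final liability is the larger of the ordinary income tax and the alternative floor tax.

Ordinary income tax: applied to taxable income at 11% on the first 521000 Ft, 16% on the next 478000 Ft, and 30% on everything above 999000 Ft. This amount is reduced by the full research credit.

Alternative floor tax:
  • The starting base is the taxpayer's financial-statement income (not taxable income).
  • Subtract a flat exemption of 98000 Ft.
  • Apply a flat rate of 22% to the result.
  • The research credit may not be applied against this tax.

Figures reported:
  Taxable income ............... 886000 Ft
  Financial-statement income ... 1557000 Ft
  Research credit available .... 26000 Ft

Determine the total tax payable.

320980 Ft

Ordinary income tax:
  521000 Ft × 11% = 57310 Ft
  365000 Ft × 16% = 58400 Ft
  → 115710 Ft
  Less research credit 26000 Ft → 89710 Ft

Alternative floor tax:
  Base (financial-statement income): 1557000 Ft
  Less exemption 98000 Ft → base 1459000 Ft
  1459000 Ft × 22% = 320980 Ft

320980 Ft > 89710 Ft, so the alternative floor tax is the binding amount.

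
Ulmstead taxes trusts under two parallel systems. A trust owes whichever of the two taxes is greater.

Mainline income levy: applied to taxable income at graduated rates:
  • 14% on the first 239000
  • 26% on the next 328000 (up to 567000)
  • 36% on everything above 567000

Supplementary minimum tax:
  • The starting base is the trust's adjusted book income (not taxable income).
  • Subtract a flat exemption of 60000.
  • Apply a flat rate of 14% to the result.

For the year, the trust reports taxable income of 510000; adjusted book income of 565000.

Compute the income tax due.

103920

Supplementary minimum tax:
  Base (adjusted book income): 565000
  Less exemption 60000 → base 505000
  505000 × 14% = 70700

Mainline income levy:
  239000 × 14% = 33460
  271000 × 26% = 70460
  → 103920

103920 > 70700, so the mainline income levy governs.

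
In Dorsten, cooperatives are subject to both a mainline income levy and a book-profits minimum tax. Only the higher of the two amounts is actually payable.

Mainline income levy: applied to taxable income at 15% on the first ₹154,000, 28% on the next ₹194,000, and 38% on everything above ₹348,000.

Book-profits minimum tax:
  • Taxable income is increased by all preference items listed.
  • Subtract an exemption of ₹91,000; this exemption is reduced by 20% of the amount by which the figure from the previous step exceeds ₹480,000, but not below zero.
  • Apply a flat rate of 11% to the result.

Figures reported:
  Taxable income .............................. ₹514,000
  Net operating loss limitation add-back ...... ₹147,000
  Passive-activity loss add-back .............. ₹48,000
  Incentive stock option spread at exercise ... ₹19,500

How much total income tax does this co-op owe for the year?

₹140,500

Mainline income levy:
  ₹154,000 × 15% = ₹23,100
  ₹194,000 × 28% = ₹54,320
  ₹166,000 × 38% = ₹63,080
  → ₹140,500

Book-profits minimum tax:
  Adjusted income: ₹514,000 + ₹147,000 + ₹48,000 + ₹19,500 = ₹728,500
  Exemption: ₹91,000 − 20% × (₹728,500 − ₹480,000) = ₹91,000 − ₹49,700 = ₹41,300
  Base: ₹728,500 − ₹41,300 = ₹687,200
  ₹687,200 × 11% = ₹75,592

₹140,500 > ₹75,592, so the mainline income levy governs.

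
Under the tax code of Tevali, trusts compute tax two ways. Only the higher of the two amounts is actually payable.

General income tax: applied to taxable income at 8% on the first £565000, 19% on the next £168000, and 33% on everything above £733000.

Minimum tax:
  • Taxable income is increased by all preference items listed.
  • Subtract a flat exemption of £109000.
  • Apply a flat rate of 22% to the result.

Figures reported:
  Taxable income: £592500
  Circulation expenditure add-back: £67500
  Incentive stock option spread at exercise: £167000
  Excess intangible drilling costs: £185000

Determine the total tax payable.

Minimum tax:
  Adjusted income: £592500 + £67500 + £167000 + £185000 = £1012000
  Less exemption £109000 → base £903000
  £903000 × 22% = £198660

General income tax:
  £565000 × 8% = £45200
  £27500 × 19% = £5225
  → £50425

£198660 > £50425, so the minimum tax is the binding amount.

£198660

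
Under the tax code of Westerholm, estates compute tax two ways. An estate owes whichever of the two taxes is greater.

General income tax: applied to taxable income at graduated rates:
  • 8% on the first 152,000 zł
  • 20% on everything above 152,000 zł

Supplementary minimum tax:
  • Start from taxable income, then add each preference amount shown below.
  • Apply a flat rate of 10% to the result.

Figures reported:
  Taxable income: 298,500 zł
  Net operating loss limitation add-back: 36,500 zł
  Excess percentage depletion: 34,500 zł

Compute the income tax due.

Supplementary minimum tax:
  Adjusted income: 298,500 zł + 36,500 zł + 34,500 zł = 369,500 zł
  369,500 zł × 10% = 36,950 zł

General income tax:
  152,000 zł × 8% = 12,160 zł
  146,500 zł × 20% = 29,300 zł
  → 41,460 zł

41,460 zł > 36,950 zł, so the general income tax governs.

41,460 zł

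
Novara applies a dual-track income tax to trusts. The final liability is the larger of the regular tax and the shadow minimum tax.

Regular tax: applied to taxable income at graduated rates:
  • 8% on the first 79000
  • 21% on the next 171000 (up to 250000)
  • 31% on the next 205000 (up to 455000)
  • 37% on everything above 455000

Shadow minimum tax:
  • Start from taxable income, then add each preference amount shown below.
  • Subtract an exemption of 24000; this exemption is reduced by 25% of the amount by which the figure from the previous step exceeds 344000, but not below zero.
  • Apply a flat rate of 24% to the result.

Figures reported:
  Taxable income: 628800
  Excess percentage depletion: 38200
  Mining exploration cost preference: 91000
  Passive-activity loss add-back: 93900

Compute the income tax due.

Shadow minimum tax:
  Adjusted income: 628800 + 38200 + 91000 + 93900 = 851900
  Exemption: 25% × (851900 − 344000) = 126975 ≥ 24000, so the exemption is fully phased out
  Base: 851900 − 0 = 851900
  851900 × 24% = 204456

Regular tax:
  79000 × 8% = 6320
  171000 × 21% = 35910
  205000 × 31% = 63550
  173800 × 37% = 64306
  → 170086

204456 > 170086, so the shadow minimum tax is the binding amount.

204456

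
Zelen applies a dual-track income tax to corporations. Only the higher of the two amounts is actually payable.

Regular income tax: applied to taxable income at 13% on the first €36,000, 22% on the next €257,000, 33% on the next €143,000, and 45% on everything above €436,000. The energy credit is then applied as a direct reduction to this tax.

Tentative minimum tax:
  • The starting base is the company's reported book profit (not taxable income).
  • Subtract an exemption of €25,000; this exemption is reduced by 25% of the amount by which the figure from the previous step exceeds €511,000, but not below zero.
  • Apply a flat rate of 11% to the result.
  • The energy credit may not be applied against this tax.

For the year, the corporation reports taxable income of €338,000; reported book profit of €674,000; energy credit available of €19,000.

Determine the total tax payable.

€74,140

Tentative minimum tax:
  Base (reported book profit): €674,000
  Exemption: 25% × (€674,000 − €511,000) = €40,750 ≥ €25,000, so the exemption is fully phased out
  Base: €674,000 − €0 = €674,000
  €674,000 × 11% = €74,140

Regular income tax:
  €36,000 × 13% = €4,680
  €257,000 × 22% = €56,540
  €45,000 × 33% = €14,850
  → €76,070
  Less energy credit €19,000 → €57,070

€74,140 > €57,070, so the tentative minimum tax is the binding amount.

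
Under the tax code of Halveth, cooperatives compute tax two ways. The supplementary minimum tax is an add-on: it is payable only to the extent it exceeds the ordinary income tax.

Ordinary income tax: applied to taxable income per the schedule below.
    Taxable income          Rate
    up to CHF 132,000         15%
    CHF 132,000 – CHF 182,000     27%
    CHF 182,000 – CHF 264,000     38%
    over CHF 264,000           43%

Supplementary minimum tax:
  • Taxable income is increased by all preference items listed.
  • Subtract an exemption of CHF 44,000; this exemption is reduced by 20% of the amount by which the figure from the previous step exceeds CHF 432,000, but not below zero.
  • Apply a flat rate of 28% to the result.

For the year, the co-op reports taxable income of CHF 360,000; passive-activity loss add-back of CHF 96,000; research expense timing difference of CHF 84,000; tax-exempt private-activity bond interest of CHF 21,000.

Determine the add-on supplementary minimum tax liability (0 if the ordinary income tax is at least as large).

Supplementary minimum tax:
  Adjusted income: CHF 360,000 + CHF 96,000 + CHF 84,000 + CHF 21,000 = CHF 561,000
  Exemption: CHF 44,000 − 20% × (CHF 561,000 − CHF 432,000) = CHF 44,000 − CHF 25,800 = CHF 18,200
  Base: CHF 561,000 − CHF 18,200 = CHF 542,800
  CHF 542,800 × 28% = CHF 151,984

Ordinary income tax:
  CHF 132,000 × 15% = CHF 19,800
  CHF 50,000 × 27% = CHF 13,500
  CHF 82,000 × 38% = CHF 31,160
  CHF 96,000 × 43% = CHF 41,280
  → CHF 105,740

Excess of supplementary minimum tax over ordinary income tax: CHF 151,984 − CHF 105,740 = CHF 46,244.

CHF 46,244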